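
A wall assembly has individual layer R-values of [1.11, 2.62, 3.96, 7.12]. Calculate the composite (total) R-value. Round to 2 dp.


R_total = 1.11 + 2.62 + 3.96 + 7.12 = 14.81

14.81


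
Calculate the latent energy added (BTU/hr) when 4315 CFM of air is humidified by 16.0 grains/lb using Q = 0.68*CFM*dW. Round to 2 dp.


Q = 0.68 * 4315 * 16.0 = 46947.20 BTU/hr

46947.20 BTU/hr


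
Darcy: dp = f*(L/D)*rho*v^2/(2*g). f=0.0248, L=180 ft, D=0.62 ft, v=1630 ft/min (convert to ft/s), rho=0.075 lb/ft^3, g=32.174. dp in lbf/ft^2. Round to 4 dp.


v_fps = 1630/60 = 27.1667 ft/s
dp = 0.0248*(180/0.62)*0.075*27.1667^2/(2*32.174) = 6.1934 lbf/ft^2

6.1934 lbf/ft^2


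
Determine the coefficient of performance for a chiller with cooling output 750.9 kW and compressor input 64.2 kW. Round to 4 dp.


COP = 750.9 / 64.2 = 11.6963

11.6963


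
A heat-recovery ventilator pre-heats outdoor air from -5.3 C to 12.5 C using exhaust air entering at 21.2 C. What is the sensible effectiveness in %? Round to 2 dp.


eff = (12.5-(-5.3))/(21.2-(-5.3))*100 = 67.17 %

67.17 %


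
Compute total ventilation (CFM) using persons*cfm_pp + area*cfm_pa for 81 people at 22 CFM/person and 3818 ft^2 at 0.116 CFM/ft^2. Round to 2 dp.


Total = 81*22 + 3818*0.116 = 2224.89 CFM

2224.89 CFM


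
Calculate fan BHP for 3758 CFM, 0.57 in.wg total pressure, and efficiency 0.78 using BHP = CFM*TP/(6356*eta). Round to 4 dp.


BHP = 3758 * 0.57 / (6356 * 0.78) = 0.4321 hp

0.4321 hp


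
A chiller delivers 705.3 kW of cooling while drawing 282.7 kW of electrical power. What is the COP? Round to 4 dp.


COP = 705.3 / 282.7 = 2.4949

2.4949


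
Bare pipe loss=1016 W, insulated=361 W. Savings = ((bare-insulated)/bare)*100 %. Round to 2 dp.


Savings = ((1016-361)/1016)*100 = 64.47 %

64.47 %


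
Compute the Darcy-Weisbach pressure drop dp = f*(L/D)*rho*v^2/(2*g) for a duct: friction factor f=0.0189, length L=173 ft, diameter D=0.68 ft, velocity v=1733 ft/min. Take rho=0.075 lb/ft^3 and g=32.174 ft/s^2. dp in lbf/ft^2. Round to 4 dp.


v_fps = 1733/60 = 28.8833 ft/s
dp = 0.0189*(173/0.68)*0.075*28.8833^2/(2*32.174) = 4.6754 lbf/ft^2

4.6754 lbf/ft^2


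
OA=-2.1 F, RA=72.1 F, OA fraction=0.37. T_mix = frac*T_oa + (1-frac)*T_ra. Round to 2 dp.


T_mix = 0.37*(-2.1) + 0.63*72.1 = 44.65 F

44.65 F


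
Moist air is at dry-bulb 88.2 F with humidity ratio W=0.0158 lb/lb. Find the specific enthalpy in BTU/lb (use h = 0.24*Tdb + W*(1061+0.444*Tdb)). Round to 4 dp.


h = 0.24*88.2 + 0.0158*(1061+0.444*88.2) = 38.5505 BTU/lb

38.5505 BTU/lb


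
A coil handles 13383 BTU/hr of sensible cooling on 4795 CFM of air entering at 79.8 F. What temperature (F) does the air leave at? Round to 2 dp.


dT = 13383/(1.08*4795) = 2.5843
T_leave = 79.8 - 2.5843 = 77.22 F

77.22 F


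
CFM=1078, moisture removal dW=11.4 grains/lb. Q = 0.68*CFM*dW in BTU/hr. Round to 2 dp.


Q = 0.68 * 1078 * 11.4 = 8356.66 BTU/hr

8356.66 BTU/hr


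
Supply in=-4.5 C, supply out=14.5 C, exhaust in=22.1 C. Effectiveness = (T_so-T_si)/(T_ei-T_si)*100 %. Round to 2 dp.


eff = (14.5-(-4.5))/(22.1-(-4.5))*100 = 71.43 %

71.43 %


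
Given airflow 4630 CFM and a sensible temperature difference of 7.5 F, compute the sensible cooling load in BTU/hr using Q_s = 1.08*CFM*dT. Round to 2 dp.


Q = 1.08 * 4630 * 7.5 = 37503.00 BTU/hr

37503.00 BTU/hr


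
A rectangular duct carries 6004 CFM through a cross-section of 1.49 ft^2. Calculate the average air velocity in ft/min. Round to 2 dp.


V = 6004 / 1.49 = 4029.53 ft/min

4029.53 ft/min


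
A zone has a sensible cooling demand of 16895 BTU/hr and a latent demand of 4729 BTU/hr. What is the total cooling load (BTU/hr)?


Qt = 16895 + 4729 = 21624 BTU/hr

21624 BTU/hr


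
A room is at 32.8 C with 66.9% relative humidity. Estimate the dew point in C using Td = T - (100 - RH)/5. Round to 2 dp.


Td = 32.8 - (100-66.9)/5 = 26.18 C

26.18 C


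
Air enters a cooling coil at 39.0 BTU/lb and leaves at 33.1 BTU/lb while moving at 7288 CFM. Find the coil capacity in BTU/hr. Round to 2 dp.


Q = 4.5 * 7288 * (39.0 - 33.1) = 193496.40 BTU/hr

193496.40 BTU/hr


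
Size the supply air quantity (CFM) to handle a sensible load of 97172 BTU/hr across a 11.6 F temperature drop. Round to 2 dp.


CFM = 97172 / (1.08 * 11.6) = 7756.39

7756.39 CFM


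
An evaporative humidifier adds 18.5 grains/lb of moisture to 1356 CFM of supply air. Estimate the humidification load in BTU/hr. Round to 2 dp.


Q = 0.68 * 1356 * 18.5 = 17058.48 BTU/hr

17058.48 BTU/hr


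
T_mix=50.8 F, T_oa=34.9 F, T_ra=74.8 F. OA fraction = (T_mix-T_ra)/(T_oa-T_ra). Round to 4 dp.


frac = (50.8 - 74.8) / (34.9 - 74.8) = 0.6015

0.6015


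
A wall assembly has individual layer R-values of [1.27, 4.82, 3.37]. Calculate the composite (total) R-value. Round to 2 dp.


R_total = 1.27 + 4.82 + 3.37 = 9.46

9.46


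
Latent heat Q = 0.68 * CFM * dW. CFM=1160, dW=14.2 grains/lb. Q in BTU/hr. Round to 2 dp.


Q = 0.68 * 1160 * 14.2 = 11200.96 BTU/hr

11200.96 BTU/hr


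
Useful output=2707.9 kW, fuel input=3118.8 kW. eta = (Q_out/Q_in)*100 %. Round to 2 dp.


eta = (2707.9/3118.8)*100 = 86.83 %

86.83 %


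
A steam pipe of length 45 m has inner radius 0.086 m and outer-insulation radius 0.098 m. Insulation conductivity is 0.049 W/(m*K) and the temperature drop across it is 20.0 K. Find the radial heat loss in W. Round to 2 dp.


Q = 2*pi*0.049*45*20.0/ln(0.098/0.086) = 2121.33 W

2121.33 W


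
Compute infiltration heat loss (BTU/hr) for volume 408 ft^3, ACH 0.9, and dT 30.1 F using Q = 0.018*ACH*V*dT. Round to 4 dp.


Q = 0.018 * 0.9 * 408 * 30.1 = 198.9490 BTU/hr

198.9490 BTU/hr


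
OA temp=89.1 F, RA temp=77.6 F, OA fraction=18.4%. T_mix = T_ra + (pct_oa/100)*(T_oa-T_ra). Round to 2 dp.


T_mix = 77.6 + (18.4/100)*(89.1-77.6) = 79.72 F

79.72 F


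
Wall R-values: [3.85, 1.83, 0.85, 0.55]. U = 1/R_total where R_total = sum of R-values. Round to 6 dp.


R_total = 3.85 + 1.83 + 0.85 + 0.55 = 7.08
U = 1/7.08 = 0.141243

0.141243


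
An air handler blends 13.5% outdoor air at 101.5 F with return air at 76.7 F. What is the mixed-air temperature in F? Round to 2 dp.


T_mix = 76.7 + (13.5/100)*(101.5-76.7) = 80.05 F

80.05 F


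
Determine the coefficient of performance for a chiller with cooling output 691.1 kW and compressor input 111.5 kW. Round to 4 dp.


COP = 691.1 / 111.5 = 6.1982

6.1982


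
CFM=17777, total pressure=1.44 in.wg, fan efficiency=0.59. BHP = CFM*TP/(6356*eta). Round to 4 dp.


BHP = 17777 * 1.44 / (6356 * 0.59) = 6.8263 hp

6.8263 hp


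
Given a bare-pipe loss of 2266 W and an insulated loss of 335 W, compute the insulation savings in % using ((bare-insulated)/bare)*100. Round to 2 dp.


Savings = ((2266-335)/2266)*100 = 85.22 %

85.22 %


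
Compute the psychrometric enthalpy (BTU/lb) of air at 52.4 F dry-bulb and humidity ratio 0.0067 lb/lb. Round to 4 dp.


h = 0.24*52.4 + 0.0067*(1061+0.444*52.4) = 19.8406 BTU/lb

19.8406 BTU/lb


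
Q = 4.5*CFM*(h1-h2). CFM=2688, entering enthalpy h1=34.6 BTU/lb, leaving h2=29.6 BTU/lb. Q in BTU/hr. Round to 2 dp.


Q = 4.5 * 2688 * (34.6 - 29.6) = 60480.00 BTU/hr

60480.00 BTU/hr


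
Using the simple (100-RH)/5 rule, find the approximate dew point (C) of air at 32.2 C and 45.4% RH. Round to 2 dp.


Td = 32.2 - (100-45.4)/5 = 21.28 C

21.28 C


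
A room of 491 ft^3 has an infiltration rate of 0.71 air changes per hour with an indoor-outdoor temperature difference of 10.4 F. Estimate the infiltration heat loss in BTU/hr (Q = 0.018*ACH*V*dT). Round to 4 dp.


Q = 0.018 * 0.71 * 491 * 10.4 = 65.2598 BTU/hr

65.2598 BTU/hr


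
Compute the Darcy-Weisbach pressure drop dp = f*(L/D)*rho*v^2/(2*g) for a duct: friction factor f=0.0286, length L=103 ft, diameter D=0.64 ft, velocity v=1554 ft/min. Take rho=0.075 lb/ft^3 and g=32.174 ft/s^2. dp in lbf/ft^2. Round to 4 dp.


v_fps = 1554/60 = 25.9 ft/s
dp = 0.0286*(103/0.64)*0.075*25.9^2/(2*32.174) = 3.5987 lbf/ft^2

3.5987 lbf/ft^2


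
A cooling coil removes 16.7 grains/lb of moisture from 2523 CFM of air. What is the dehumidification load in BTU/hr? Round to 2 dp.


Q = 0.68 * 2523 * 16.7 = 28651.19 BTU/hr

28651.19 BTU/hr


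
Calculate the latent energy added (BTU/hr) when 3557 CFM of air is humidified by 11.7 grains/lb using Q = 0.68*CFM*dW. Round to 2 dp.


Q = 0.68 * 3557 * 11.7 = 28299.49 BTU/hr

28299.49 BTU/hr


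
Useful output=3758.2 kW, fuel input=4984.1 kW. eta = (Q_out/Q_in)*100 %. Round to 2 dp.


eta = (3758.2/4984.1)*100 = 75.40 %

75.40 %


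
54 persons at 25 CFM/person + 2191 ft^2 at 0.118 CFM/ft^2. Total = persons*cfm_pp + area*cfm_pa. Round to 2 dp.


Total = 54*25 + 2191*0.118 = 1608.54 CFM

1608.54 CFM


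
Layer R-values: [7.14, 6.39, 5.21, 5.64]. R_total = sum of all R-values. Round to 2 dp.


R_total = 7.14 + 6.39 + 5.21 + 5.64 = 24.38

24.38


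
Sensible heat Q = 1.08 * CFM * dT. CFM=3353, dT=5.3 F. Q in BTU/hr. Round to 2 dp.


Q = 1.08 * 3353 * 5.3 = 19192.57 BTU/hr

19192.57 BTU/hr


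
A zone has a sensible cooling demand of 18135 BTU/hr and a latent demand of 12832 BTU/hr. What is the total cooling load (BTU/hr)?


Qt = 18135 + 12832 = 30967 BTU/hr

30967 BTU/hr


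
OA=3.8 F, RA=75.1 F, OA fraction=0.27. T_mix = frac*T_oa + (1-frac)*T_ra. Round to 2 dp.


T_mix = 0.27*3.8 + 0.73*75.1 = 55.85 F

55.85 F


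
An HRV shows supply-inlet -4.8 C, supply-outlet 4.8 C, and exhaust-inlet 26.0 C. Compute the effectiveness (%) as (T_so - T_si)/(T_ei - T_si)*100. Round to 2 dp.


eff = (4.8-(-4.8))/(26.0-(-4.8))*100 = 31.17 %

31.17 %


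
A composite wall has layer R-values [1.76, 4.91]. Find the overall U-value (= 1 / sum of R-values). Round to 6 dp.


R_total = 1.76 + 4.91 = 6.67
U = 1/6.67 = 0.149925

0.149925


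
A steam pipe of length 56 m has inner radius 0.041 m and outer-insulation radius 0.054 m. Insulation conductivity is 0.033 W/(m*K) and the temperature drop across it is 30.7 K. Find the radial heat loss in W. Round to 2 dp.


Q = 2*pi*0.033*56*30.7/ln(0.054/0.041) = 1294.31 W

1294.31 W


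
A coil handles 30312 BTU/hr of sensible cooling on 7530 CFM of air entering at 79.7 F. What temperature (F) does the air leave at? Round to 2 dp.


dT = 30312/(1.08*7530) = 3.7273
T_leave = 79.7 - 3.7273 = 75.97 F

75.97 F


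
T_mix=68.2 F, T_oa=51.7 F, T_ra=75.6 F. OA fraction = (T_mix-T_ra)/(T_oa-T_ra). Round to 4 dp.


frac = (68.2 - 75.6) / (51.7 - 75.6) = 0.3096

0.3096


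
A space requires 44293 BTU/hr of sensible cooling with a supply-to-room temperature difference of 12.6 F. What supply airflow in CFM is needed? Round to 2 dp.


CFM = 44293 / (1.08 * 12.6) = 3254.92

3254.92 CFM


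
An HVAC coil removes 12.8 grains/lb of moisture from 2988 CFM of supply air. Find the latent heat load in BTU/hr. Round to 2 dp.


Q = 0.68 * 2988 * 12.8 = 26007.55 BTU/hr

26007.55 BTU/hr


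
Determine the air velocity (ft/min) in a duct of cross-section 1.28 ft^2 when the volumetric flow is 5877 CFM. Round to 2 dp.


V = 5877 / 1.28 = 4591.41 ft/min

4591.41 ft/min


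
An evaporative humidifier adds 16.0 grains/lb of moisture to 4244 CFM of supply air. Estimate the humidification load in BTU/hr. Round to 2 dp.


Q = 0.68 * 4244 * 16.0 = 46174.72 BTU/hr

46174.72 BTU/hr


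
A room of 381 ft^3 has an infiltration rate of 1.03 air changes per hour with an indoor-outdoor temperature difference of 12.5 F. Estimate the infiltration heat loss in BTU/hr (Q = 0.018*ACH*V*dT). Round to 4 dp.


Q = 0.018 * 1.03 * 381 * 12.5 = 88.2968 BTU/hr

88.2968 BTU/hr


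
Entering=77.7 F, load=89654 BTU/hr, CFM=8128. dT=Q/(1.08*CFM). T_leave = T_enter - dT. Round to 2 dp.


dT = 89654/(1.08*8128) = 10.2132
T_leave = 77.7 - 10.2132 = 67.49 F

67.49 F


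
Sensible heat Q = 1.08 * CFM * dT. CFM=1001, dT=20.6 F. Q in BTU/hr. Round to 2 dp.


Q = 1.08 * 1001 * 20.6 = 22270.25 BTU/hr

22270.25 BTU/hr


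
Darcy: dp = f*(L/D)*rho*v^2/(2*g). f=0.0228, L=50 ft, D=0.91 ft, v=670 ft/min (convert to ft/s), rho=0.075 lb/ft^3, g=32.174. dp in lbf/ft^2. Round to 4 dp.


v_fps = 670/60 = 11.1667 ft/s
dp = 0.0228*(50/0.91)*0.075*11.1667^2/(2*32.174) = 0.1821 lbf/ft^2

0.1821 lbf/ft^2


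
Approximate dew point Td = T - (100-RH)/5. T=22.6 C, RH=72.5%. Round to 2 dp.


Td = 22.6 - (100-72.5)/5 = 17.10 C

17.10 C


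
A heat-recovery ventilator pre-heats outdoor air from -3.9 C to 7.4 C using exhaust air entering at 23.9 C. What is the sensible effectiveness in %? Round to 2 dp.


eff = (7.4-(-3.9))/(23.9-(-3.9))*100 = 40.65 %

40.65 %


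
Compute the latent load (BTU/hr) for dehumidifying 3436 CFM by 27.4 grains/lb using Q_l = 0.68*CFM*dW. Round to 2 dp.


Q = 0.68 * 3436 * 27.4 = 64019.55 BTU/hr

64019.55 BTU/hr


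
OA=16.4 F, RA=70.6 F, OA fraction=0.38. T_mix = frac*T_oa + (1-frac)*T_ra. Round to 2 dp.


T_mix = 0.38*16.4 + 0.62*70.6 = 50.00 F

50.00 F


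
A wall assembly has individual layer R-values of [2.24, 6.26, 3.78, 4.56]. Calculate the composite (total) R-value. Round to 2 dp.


R_total = 2.24 + 6.26 + 3.78 + 4.56 = 16.84

16.84


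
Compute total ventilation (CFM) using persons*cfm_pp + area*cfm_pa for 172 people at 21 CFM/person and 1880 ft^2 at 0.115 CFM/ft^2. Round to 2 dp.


Total = 172*21 + 1880*0.115 = 3828.20 CFM

3828.20 CFM


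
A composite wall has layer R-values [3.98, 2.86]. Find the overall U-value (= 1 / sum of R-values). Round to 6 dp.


R_total = 3.98 + 2.86 = 6.84
U = 1/6.84 = 0.146199

0.146199


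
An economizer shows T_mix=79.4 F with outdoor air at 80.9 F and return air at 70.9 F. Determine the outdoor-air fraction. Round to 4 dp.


frac = (79.4 - 70.9) / (80.9 - 70.9) = 0.8500

0.8500


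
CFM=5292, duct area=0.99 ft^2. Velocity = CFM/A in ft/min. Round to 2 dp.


V = 5292 / 0.99 = 5345.45 ft/min

5345.45 ft/min


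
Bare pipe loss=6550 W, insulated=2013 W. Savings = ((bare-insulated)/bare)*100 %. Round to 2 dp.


Savings = ((6550-2013)/6550)*100 = 69.27 %

69.27 %


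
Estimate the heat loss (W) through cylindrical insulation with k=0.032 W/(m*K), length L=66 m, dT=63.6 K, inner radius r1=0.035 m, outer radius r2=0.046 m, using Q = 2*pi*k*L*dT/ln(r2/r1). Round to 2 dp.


Q = 2*pi*0.032*66*63.6/ln(0.046/0.035) = 3088.17 W

3088.17 W


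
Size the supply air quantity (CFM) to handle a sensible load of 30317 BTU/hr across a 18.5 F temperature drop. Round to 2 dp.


CFM = 30317 / (1.08 * 18.5) = 1517.37

1517.37 CFM


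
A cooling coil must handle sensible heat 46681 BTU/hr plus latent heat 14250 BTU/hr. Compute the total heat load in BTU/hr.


Qt = 46681 + 14250 = 60931 BTU/hr

60931 BTU/hr


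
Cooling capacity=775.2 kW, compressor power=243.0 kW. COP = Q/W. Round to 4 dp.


COP = 775.2 / 243.0 = 3.1901

3.1901


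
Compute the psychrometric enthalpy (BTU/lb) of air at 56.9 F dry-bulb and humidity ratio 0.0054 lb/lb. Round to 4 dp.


h = 0.24*56.9 + 0.0054*(1061+0.444*56.9) = 19.5218 BTU/lb

19.5218 BTU/lb


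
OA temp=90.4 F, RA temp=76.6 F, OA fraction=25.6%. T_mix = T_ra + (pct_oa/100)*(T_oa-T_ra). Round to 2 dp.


T_mix = 76.6 + (25.6/100)*(90.4-76.6) = 80.13 F

80.13 F


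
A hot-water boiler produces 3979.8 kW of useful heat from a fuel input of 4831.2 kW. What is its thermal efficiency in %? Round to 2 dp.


eta = (3979.8/4831.2)*100 = 82.38 %

82.38 %


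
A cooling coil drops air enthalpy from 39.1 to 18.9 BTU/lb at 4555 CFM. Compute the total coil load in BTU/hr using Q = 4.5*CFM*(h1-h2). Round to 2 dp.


Q = 4.5 * 4555 * (39.1 - 18.9) = 414049.50 BTU/hr

414049.50 BTU/hr


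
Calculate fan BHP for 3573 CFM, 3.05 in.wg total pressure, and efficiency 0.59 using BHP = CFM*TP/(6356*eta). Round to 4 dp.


BHP = 3573 * 3.05 / (6356 * 0.59) = 2.9060 hp

2.9060 hp


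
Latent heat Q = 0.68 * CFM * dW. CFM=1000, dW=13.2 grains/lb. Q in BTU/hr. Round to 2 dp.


Q = 0.68 * 1000 * 13.2 = 8976.00 BTU/hr

8976.00 BTU/hr


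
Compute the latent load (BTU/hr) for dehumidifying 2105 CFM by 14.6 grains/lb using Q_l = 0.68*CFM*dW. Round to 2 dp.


Q = 0.68 * 2105 * 14.6 = 20898.44 BTU/hr

20898.44 BTU/hr


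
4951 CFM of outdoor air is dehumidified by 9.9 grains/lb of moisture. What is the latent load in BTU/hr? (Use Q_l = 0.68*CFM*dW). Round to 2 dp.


Q = 0.68 * 4951 * 9.9 = 33330.13 BTU/hr

33330.13 BTU/hr


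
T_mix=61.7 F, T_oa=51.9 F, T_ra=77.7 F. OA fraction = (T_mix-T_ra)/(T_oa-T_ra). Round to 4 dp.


frac = (61.7 - 77.7) / (51.9 - 77.7) = 0.6202

0.6202


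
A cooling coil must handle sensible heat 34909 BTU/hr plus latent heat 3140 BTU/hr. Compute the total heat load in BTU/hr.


Qt = 34909 + 3140 = 38049 BTU/hr

38049 BTU/hr


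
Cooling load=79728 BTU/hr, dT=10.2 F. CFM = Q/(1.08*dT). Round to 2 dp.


CFM = 79728 / (1.08 * 10.2) = 7237.47

7237.47 CFM


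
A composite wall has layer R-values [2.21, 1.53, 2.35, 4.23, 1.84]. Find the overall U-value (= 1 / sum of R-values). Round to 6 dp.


R_total = 2.21 + 1.53 + 2.35 + 4.23 + 1.84 = 12.16
U = 1/12.16 = 0.082237

0.082237


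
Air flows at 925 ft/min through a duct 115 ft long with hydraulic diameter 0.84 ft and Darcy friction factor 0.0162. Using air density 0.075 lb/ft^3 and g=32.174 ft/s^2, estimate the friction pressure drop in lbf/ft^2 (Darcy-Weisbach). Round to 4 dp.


v_fps = 925/60 = 15.4167 ft/s
dp = 0.0162*(115/0.84)*0.075*15.4167^2/(2*32.174) = 0.6144 lbf/ft^2

0.6144 lbf/ft^2


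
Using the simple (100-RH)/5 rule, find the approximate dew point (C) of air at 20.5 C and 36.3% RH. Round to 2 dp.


Td = 20.5 - (100-36.3)/5 = 7.76 C

7.76 C


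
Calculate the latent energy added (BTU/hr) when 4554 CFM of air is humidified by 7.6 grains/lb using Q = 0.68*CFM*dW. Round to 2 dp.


Q = 0.68 * 4554 * 7.6 = 23535.07 BTU/hr

23535.07 BTU/hr


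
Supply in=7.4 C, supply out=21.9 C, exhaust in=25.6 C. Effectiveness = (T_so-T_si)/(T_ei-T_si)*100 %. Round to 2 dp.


eff = (21.9-7.4)/(25.6-7.4)*100 = 79.67 %

79.67 %


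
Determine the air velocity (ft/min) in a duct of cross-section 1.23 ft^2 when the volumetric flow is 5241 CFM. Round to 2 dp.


V = 5241 / 1.23 = 4260.98 ft/min

4260.98 ft/min


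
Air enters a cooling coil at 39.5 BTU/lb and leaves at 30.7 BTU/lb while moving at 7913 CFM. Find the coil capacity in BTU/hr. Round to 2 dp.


Q = 4.5 * 7913 * (39.5 - 30.7) = 313354.80 BTU/hr

313354.80 BTU/hr


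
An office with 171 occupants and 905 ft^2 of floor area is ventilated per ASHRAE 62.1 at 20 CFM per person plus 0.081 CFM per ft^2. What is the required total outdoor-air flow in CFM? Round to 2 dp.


Total = 171*20 + 905*0.081 = 3493.31 CFM

3493.31 CFM


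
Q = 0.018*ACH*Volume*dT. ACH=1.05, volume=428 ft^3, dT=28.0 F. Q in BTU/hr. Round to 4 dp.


Q = 0.018 * 1.05 * 428 * 28.0 = 226.4976 BTU/hr

226.4976 BTU/hr


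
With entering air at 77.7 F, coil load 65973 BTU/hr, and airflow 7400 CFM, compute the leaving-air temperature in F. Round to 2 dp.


dT = 65973/(1.08*7400) = 8.2549
T_leave = 77.7 - 8.2549 = 69.45 F

69.45 F


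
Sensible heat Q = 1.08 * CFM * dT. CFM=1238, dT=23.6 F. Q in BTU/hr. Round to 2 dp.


Q = 1.08 * 1238 * 23.6 = 31554.14 BTU/hr

31554.14 BTU/hr


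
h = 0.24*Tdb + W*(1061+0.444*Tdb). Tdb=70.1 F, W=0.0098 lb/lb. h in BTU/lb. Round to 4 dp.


h = 0.24*70.1 + 0.0098*(1061+0.444*70.1) = 27.5268 BTU/lb

27.5268 BTU/lb


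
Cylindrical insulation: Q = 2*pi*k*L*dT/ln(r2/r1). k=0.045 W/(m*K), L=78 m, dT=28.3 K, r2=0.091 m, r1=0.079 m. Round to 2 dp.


Q = 2*pi*0.045*78*28.3/ln(0.091/0.079) = 4413.55 W

4413.55 W


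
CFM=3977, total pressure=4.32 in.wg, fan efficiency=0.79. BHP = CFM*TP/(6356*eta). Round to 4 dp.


BHP = 3977 * 4.32 / (6356 * 0.79) = 3.4216 hp

3.4216 hp


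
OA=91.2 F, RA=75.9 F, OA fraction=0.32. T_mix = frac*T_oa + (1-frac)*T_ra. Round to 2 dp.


T_mix = 0.32*91.2 + 0.68*75.9 = 80.80 F

80.80 F


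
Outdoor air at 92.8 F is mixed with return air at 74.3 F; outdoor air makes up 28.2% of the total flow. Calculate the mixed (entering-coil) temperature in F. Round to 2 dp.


T_mix = 74.3 + (28.2/100)*(92.8-74.3) = 79.52 F

79.52 F


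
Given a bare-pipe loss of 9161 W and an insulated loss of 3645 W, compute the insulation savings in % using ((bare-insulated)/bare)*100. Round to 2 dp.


Savings = ((9161-3645)/9161)*100 = 60.21 %

60.21 %


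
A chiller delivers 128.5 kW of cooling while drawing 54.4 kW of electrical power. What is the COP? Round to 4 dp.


COP = 128.5 / 54.4 = 2.3621

2.3621


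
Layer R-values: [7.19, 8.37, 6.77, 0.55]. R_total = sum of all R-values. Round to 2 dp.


R_total = 7.19 + 8.37 + 6.77 + 0.55 = 22.88

22.88


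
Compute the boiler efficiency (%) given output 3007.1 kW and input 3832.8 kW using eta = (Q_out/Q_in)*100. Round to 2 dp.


eta = (3007.1/3832.8)*100 = 78.46 %

78.46 %


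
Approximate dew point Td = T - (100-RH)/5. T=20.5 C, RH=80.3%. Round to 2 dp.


Td = 20.5 - (100-80.3)/5 = 16.56 C

16.56 C


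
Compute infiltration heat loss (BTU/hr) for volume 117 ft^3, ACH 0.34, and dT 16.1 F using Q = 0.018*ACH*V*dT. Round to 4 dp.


Q = 0.018 * 0.34 * 117 * 16.1 = 11.5282 BTU/hr

11.5282 BTU/hr


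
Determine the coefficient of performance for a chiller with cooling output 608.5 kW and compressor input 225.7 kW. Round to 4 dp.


COP = 608.5 / 225.7 = 2.6961

2.6961


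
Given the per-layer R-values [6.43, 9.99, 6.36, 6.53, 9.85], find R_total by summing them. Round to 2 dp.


R_total = 6.43 + 9.99 + 6.36 + 6.53 + 9.85 = 39.16

39.16


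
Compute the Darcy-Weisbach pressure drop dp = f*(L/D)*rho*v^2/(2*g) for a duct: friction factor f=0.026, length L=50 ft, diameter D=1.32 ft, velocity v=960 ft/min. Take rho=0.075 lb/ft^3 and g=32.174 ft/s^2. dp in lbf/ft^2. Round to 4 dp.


v_fps = 960/60 = 16.0 ft/s
dp = 0.026*(50/1.32)*0.075*16.0^2/(2*32.174) = 0.2939 lbf/ft^2

0.2939 lbf/ft^2


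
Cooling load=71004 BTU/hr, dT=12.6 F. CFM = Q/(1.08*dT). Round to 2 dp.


CFM = 71004 / (1.08 * 12.6) = 5217.81

5217.81 CFM


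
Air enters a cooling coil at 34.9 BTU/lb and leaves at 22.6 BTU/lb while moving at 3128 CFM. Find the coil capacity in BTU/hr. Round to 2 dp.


Q = 4.5 * 3128 * (34.9 - 22.6) = 173134.80 BTU/hr

173134.80 BTU/hr


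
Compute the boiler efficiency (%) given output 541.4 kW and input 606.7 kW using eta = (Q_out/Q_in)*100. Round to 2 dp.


eta = (541.4/606.7)*100 = 89.24 %

89.24 %


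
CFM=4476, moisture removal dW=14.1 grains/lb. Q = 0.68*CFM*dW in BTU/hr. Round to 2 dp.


Q = 0.68 * 4476 * 14.1 = 42915.89 BTU/hr

42915.89 BTU/hr


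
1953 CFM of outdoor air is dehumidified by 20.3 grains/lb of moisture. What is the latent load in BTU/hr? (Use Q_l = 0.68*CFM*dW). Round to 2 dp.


Q = 0.68 * 1953 * 20.3 = 26959.21 BTU/hr

26959.21 BTU/hr


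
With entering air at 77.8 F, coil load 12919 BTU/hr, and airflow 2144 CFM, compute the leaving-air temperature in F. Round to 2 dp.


dT = 12919/(1.08*2144) = 5.5793
T_leave = 77.8 - 5.5793 = 72.22 F

72.22 F


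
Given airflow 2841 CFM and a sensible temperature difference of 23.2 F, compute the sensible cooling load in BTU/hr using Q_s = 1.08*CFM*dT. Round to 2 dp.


Q = 1.08 * 2841 * 23.2 = 71184.10 BTU/hr

71184.10 BTU/hr


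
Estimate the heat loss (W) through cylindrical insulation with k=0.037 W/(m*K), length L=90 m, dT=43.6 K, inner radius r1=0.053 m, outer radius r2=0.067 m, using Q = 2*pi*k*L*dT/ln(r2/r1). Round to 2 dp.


Q = 2*pi*0.037*90*43.6/ln(0.067/0.053) = 3891.81 W

3891.81 W


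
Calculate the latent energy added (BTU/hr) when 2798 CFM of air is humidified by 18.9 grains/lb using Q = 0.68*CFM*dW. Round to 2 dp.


Q = 0.68 * 2798 * 18.9 = 35959.90 BTU/hr

35959.90 BTU/hr


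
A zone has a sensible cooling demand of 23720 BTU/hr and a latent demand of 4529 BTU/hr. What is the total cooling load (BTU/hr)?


Qt = 23720 + 4529 = 28249 BTU/hr

28249 BTU/hr


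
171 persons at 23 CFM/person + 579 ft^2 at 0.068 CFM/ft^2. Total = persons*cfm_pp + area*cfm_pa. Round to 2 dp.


Total = 171*23 + 579*0.068 = 3972.37 CFM

3972.37 CFM


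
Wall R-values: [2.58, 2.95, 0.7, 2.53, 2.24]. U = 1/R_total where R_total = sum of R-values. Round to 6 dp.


R_total = 2.58 + 2.95 + 0.7 + 2.53 + 2.24 = 11.00
U = 1/11.00 = 0.090909

0.090909


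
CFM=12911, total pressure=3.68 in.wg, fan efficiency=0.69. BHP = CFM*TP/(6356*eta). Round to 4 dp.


BHP = 12911 * 3.68 / (6356 * 0.69) = 10.8336 hp

10.8336 hp


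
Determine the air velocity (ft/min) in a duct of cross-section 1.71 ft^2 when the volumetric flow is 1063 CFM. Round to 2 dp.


V = 1063 / 1.71 = 621.64 ft/min

621.64 ft/min


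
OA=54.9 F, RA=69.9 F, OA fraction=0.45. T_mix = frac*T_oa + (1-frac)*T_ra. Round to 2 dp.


T_mix = 0.45*54.9 + 0.55*69.9 = 63.15 F

63.15 F


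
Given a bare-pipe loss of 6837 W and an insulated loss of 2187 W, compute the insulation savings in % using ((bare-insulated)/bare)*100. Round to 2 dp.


Savings = ((6837-2187)/6837)*100 = 68.01 %

68.01 %


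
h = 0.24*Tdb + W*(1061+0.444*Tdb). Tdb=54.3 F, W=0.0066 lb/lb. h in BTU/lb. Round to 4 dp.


h = 0.24*54.3 + 0.0066*(1061+0.444*54.3) = 20.1937 BTU/lb

20.1937 BTU/lb


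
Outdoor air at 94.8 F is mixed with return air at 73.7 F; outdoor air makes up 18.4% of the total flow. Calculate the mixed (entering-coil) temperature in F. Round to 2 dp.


T_mix = 73.7 + (18.4/100)*(94.8-73.7) = 77.58 F

77.58 F


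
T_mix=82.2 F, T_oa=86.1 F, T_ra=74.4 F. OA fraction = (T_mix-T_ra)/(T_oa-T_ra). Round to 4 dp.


frac = (82.2 - 74.4) / (86.1 - 74.4) = 0.6667

0.6667


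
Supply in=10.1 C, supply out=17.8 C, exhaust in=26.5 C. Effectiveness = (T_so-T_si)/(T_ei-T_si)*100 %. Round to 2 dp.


eff = (17.8-10.1)/(26.5-10.1)*100 = 46.95 %

46.95 %


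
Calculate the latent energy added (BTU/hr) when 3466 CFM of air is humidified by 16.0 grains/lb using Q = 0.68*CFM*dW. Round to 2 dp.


Q = 0.68 * 3466 * 16.0 = 37710.08 BTU/hr

37710.08 BTU/hr


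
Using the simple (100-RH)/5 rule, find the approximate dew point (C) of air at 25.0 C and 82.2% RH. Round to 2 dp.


Td = 25.0 - (100-82.2)/5 = 21.44 C

21.44 C


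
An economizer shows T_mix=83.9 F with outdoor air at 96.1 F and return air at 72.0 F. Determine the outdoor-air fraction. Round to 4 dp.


frac = (83.9 - 72.0) / (96.1 - 72.0) = 0.4938

0.4938


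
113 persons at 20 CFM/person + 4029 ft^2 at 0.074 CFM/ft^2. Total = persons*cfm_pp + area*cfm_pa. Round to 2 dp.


Total = 113*20 + 4029*0.074 = 2558.15 CFM

2558.15 CFM


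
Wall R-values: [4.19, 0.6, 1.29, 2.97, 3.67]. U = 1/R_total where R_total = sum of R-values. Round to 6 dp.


R_total = 4.19 + 0.6 + 1.29 + 2.97 + 3.67 = 12.72
U = 1/12.72 = 0.078616

0.078616


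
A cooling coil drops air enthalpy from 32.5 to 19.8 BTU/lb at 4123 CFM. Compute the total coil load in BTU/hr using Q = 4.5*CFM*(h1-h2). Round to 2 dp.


Q = 4.5 * 4123 * (32.5 - 19.8) = 235629.45 BTU/hr

235629.45 BTU/hr


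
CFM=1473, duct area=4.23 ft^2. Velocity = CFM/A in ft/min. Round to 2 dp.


V = 1473 / 4.23 = 348.23 ft/min

348.23 ft/min


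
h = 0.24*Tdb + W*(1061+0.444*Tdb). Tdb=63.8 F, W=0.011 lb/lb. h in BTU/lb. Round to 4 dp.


h = 0.24*63.8 + 0.011*(1061+0.444*63.8) = 27.2946 BTU/lb

27.2946 BTU/lb


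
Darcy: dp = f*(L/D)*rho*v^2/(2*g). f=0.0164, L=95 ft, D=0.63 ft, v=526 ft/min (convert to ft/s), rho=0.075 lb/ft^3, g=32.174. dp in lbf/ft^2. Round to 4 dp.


v_fps = 526/60 = 8.7667 ft/s
dp = 0.0164*(95/0.63)*0.075*8.7667^2/(2*32.174) = 0.2215 lbf/ft^2

0.2215 lbf/ft^2


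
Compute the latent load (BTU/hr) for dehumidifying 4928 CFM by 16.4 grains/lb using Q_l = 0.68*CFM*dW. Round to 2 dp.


Q = 0.68 * 4928 * 16.4 = 54957.06 BTU/hr

54957.06 BTU/hr


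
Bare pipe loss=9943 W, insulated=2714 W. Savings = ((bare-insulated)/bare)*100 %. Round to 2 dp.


Savings = ((9943-2714)/9943)*100 = 72.70 %

72.70 %


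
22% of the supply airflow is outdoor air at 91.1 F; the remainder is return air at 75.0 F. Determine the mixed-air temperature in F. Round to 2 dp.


T_mix = 0.22*91.1 + 0.78*75.0 = 78.54 F

78.54 F


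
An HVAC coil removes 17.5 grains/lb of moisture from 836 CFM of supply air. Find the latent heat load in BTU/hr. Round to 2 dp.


Q = 0.68 * 836 * 17.5 = 9948.40 BTU/hr

9948.40 BTU/hr


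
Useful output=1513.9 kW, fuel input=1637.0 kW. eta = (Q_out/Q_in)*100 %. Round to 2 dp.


eta = (1513.9/1637.0)*100 = 92.48 %

92.48 %


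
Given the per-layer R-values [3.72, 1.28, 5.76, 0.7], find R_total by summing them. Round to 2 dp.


R_total = 3.72 + 1.28 + 5.76 + 0.7 = 11.46

11.46


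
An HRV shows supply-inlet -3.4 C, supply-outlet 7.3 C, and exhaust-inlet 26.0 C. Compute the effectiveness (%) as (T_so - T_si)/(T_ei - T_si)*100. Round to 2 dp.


eff = (7.3-(-3.4))/(26.0-(-3.4))*100 = 36.39 %

36.39 %


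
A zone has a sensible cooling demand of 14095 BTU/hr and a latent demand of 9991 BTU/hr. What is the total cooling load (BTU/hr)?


Qt = 14095 + 9991 = 24086 BTU/hr

24086 BTU/hr


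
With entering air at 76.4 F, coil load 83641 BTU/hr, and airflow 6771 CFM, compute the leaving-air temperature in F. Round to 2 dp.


dT = 83641/(1.08*6771) = 11.4378
T_leave = 76.4 - 11.4378 = 64.96 F

64.96 F


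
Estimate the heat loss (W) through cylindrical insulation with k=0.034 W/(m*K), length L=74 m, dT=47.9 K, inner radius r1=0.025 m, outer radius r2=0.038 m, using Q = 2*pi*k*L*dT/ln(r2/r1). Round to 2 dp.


Q = 2*pi*0.034*74*47.9/ln(0.038/0.025) = 1808.47 W

1808.47 W


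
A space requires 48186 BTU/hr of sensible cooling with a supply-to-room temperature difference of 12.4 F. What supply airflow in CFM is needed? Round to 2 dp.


CFM = 48186 / (1.08 * 12.4) = 3598.12

3598.12 CFM


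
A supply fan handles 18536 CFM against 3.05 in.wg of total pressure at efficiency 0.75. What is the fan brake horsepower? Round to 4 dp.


BHP = 18536 * 3.05 / (6356 * 0.75) = 11.8596 hp

11.8596 hp


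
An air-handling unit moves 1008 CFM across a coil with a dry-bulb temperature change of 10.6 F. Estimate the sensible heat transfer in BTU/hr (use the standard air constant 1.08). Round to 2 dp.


Q = 1.08 * 1008 * 10.6 = 11539.58 BTU/hr

11539.58 BTU/hr


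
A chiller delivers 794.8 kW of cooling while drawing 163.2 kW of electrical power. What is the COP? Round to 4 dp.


COP = 794.8 / 163.2 = 4.8701

4.8701


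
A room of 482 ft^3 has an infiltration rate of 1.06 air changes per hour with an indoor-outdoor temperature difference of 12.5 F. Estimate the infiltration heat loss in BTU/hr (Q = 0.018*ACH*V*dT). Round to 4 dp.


Q = 0.018 * 1.06 * 482 * 12.5 = 114.9570 BTU/hr

114.9570 BTU/hr


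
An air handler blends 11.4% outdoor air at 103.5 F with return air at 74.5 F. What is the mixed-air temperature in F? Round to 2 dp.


T_mix = 74.5 + (11.4/100)*(103.5-74.5) = 77.81 F

77.81 F


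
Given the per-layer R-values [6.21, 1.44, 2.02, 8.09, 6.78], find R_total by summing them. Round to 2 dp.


R_total = 6.21 + 1.44 + 2.02 + 8.09 + 6.78 = 24.54

24.54


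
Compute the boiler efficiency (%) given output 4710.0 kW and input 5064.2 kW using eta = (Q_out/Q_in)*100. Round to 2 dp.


eta = (4710.0/5064.2)*100 = 93.01 %

93.01 %


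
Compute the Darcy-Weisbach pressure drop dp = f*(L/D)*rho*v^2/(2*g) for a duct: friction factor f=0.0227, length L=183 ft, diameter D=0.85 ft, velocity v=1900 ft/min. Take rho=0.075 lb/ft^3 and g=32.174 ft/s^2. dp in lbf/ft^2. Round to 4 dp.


v_fps = 1900/60 = 31.6667 ft/s
dp = 0.0227*(183/0.85)*0.075*31.6667^2/(2*32.174) = 5.7120 lbf/ft^2

5.7120 lbf/ft^2


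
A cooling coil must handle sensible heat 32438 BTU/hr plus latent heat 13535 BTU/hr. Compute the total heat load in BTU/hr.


Qt = 32438 + 13535 = 45973 BTU/hr

45973 BTU/hr


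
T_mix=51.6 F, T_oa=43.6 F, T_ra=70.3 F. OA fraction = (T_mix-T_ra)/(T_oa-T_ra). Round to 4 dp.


frac = (51.6 - 70.3) / (43.6 - 70.3) = 0.7004

0.7004


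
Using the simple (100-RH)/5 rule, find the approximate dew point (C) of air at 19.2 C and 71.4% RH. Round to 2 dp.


Td = 19.2 - (100-71.4)/5 = 13.48 C

13.48 C


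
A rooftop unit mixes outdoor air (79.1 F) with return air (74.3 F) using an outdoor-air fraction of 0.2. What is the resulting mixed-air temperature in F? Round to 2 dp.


T_mix = 0.2*79.1 + 0.8*74.3 = 75.26 F

75.26 F


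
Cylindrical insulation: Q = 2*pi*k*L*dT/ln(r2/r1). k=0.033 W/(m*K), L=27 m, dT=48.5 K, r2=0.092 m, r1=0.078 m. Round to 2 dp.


Q = 2*pi*0.033*27*48.5/ln(0.092/0.078) = 1644.77 W

1644.77 W


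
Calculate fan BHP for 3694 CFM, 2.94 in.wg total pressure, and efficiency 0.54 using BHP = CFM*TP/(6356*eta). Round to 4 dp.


BHP = 3694 * 2.94 / (6356 * 0.54) = 3.1642 hp

3.1642 hp


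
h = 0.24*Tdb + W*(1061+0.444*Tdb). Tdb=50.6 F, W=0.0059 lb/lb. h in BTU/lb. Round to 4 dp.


h = 0.24*50.6 + 0.0059*(1061+0.444*50.6) = 18.5365 BTU/lb

18.5365 BTU/lb


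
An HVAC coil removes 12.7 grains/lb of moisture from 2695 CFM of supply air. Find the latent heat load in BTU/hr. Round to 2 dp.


Q = 0.68 * 2695 * 12.7 = 23274.02 BTU/hr

23274.02 BTU/hr


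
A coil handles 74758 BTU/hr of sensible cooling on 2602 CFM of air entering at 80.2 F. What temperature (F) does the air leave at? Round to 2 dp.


dT = 74758/(1.08*2602) = 26.6028
T_leave = 80.2 - 26.6028 = 53.60 F

53.60 F


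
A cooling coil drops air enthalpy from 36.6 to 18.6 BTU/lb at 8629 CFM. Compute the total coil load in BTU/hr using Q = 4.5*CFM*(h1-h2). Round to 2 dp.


Q = 4.5 * 8629 * (36.6 - 18.6) = 698949.00 BTU/hr

698949.00 BTU/hr


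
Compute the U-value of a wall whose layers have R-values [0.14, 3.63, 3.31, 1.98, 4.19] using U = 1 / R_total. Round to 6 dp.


R_total = 0.14 + 3.63 + 3.31 + 1.98 + 4.19 = 13.25
U = 1/13.25 = 0.075472

0.075472


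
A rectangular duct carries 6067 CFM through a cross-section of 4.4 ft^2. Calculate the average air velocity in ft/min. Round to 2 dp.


V = 6067 / 4.4 = 1378.86 ft/min

1378.86 ft/min


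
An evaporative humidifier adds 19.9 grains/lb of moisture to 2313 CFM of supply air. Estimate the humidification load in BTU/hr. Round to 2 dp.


Q = 0.68 * 2313 * 19.9 = 31299.52 BTU/hr

31299.52 BTU/hr


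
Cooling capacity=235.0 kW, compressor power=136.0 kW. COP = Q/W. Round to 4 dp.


COP = 235.0 / 136.0 = 1.7279

1.7279


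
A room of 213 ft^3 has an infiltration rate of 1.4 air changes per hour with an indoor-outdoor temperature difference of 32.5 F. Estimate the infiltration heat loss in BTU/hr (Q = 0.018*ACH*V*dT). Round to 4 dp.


Q = 0.018 * 1.4 * 213 * 32.5 = 174.4470 BTU/hr

174.4470 BTU/hr


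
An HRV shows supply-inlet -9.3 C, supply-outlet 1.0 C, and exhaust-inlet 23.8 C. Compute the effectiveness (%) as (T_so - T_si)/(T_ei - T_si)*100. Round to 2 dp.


eff = (1.0-(-9.3))/(23.8-(-9.3))*100 = 31.12 %

31.12 %


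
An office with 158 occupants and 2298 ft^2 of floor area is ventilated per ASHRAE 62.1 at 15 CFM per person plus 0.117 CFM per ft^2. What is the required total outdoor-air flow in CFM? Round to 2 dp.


Total = 158*15 + 2298*0.117 = 2638.87 CFM

2638.87 CFM


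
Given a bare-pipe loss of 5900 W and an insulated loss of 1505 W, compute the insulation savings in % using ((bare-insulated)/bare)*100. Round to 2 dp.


Savings = ((5900-1505)/5900)*100 = 74.49 %

74.49 %


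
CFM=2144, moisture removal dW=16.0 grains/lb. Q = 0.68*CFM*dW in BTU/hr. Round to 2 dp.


Q = 0.68 * 2144 * 16.0 = 23326.72 BTU/hr

23326.72 BTU/hr


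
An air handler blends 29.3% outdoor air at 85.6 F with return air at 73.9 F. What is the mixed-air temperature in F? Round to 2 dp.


T_mix = 73.9 + (29.3/100)*(85.6-73.9) = 77.33 F

77.33 F


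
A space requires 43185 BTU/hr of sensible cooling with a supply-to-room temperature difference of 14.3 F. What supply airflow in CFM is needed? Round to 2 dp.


CFM = 43185 / (1.08 * 14.3) = 2796.23

2796.23 CFM


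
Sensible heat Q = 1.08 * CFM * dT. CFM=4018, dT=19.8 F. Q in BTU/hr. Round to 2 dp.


Q = 1.08 * 4018 * 19.8 = 85920.91 BTU/hr

85920.91 BTU/hr


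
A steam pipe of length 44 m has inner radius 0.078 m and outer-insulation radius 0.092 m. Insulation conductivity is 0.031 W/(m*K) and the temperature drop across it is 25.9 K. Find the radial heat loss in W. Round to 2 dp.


Q = 2*pi*0.031*44*25.9/ln(0.092/0.078) = 1344.62 W

1344.62 W


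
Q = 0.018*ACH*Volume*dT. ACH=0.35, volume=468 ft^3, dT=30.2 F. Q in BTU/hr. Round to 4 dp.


Q = 0.018 * 0.35 * 468 * 30.2 = 89.0417 BTU/hr

89.0417 BTU/hr


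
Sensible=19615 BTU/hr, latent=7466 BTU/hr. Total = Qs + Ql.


Qt = 19615 + 7466 = 27081 BTU/hr

27081 BTU/hr


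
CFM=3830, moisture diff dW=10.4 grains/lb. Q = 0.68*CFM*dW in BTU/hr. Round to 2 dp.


Q = 0.68 * 3830 * 10.4 = 27085.76 BTU/hr

27085.76 BTU/hr


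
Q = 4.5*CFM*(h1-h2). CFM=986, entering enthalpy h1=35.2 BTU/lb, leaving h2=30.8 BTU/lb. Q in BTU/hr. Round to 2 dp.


Q = 4.5 * 986 * (35.2 - 30.8) = 19522.80 BTU/hr

19522.80 BTU/hr


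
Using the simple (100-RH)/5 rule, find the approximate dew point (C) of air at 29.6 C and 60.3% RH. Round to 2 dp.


Td = 29.6 - (100-60.3)/5 = 21.66 C

21.66 C


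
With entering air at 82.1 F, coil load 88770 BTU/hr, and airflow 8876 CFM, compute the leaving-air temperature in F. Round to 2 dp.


dT = 88770/(1.08*8876) = 9.2603
T_leave = 82.1 - 9.2603 = 72.84 F

72.84 F


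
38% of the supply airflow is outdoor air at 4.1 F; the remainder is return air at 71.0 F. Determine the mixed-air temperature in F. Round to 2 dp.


T_mix = 0.38*4.1 + 0.62*71.0 = 45.58 F

45.58 F


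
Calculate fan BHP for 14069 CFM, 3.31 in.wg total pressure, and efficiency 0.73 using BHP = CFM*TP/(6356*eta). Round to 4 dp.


BHP = 14069 * 3.31 / (6356 * 0.73) = 10.0366 hp

10.0366 hp


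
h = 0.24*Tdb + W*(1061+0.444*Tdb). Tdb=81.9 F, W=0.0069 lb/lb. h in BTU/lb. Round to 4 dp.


h = 0.24*81.9 + 0.0069*(1061+0.444*81.9) = 27.2278 BTU/lb

27.2278 BTU/lb


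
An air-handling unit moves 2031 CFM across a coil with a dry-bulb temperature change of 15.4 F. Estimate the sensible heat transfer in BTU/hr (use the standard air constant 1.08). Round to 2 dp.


Q = 1.08 * 2031 * 15.4 = 33779.59 BTU/hr

33779.59 BTU/hr


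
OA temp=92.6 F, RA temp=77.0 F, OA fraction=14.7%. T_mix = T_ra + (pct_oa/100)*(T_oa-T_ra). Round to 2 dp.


T_mix = 77.0 + (14.7/100)*(92.6-77.0) = 79.29 F

79.29 F


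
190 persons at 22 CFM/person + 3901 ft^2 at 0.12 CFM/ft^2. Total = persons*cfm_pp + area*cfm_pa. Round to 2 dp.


Total = 190*22 + 3901*0.12 = 4648.12 CFM

4648.12 CFM


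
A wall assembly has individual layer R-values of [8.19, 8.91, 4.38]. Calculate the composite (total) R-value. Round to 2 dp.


R_total = 8.19 + 8.91 + 4.38 = 21.48

21.48


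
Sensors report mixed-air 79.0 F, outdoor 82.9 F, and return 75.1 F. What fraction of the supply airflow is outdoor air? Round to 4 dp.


frac = (79.0 - 75.1) / (82.9 - 75.1) = 0.5000

0.5000


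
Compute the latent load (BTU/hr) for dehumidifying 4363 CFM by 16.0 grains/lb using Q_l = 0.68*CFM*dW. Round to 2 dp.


Q = 0.68 * 4363 * 16.0 = 47469.44 BTU/hr

47469.44 BTU/hr


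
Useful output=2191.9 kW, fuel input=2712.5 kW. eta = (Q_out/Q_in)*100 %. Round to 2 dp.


eta = (2191.9/2712.5)*100 = 80.81 %

80.81 %
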